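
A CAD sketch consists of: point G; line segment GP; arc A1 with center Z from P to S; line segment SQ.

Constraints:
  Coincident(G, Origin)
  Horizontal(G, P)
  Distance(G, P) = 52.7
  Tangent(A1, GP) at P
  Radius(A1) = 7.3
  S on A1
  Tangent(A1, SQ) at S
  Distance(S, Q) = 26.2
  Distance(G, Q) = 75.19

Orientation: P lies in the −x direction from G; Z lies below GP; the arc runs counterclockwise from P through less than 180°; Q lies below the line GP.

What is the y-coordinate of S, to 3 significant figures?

-4.50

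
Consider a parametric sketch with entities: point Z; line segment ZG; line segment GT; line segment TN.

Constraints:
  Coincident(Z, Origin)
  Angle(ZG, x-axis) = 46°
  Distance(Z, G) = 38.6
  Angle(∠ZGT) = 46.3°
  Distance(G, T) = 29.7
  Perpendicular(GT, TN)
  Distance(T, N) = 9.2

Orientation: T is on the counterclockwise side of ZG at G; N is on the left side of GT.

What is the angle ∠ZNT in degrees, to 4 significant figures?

170.8°

Z is at the origin; ZG runs at 46.0° with length 38.6, so G = 38.6·(cos 46.0°, sin 46.0°) = (26.81, 27.77). ∠ZGT = 46.3°, so GT runs at 46.0° + (180° − 46.3°) = 179.7° from the x-axis; with |GT| = 29.7, T = G + 29.7·(cos 179.7°, sin 179.7°) = (-2.886, 27.92). GT ⟂ TN; with |TN| = 9.2 on the left of GT, N = T + 9.2·(-0.005236, -1.000) = (-2.934, 18.72). Then cos ∠ZNT = NZ·NT / (|NZ||NT|), giving 170.8°.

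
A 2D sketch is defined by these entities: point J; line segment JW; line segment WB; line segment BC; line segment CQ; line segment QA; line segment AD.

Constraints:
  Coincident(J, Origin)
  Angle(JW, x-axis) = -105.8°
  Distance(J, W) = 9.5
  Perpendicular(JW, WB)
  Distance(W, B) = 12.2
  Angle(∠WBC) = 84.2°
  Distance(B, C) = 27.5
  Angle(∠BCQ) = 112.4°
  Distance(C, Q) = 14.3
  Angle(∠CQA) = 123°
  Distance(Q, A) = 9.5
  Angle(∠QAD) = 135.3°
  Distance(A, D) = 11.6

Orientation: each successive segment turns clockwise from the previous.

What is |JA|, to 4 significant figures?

19.54

∠BCQ = 112.4° gives CQ at 0.8000° from the x-axis; with |CQ| = 14.3, Q = (10.10, 19.95). ∠CQA = 123.0° gives QA at -56.20° from the x-axis; with |QA| = 9.5, A = (15.38, 12.05). Then |JA| = |A − J| = 19.54.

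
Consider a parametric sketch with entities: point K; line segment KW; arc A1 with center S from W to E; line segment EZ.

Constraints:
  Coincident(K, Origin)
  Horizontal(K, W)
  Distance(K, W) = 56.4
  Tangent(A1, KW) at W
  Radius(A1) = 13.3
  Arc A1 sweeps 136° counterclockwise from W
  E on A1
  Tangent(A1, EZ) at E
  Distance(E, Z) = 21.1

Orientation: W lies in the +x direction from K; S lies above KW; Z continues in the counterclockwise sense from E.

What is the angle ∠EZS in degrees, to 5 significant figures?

32.225°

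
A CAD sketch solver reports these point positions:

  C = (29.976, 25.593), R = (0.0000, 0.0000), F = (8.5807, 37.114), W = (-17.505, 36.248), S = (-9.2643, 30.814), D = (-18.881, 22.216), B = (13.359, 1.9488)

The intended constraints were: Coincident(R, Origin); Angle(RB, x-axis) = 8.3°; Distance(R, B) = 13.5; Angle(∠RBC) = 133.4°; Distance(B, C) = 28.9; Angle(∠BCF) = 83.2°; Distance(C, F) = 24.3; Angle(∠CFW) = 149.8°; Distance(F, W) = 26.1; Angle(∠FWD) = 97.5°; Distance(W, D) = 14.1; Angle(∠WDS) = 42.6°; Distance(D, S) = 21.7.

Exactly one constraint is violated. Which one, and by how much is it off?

Distance(D, S) = 21.7 — off by 8.80.

R = (0.00, 0.00) ✓; RB at 8.300° ✓; |RB| = 13.50 ✓; ∠RBC = 133.4° ✓; |BC| = 28.90 ✓; ∠BCF = 83.20° ✓; |CF| = 24.30 ✓; ∠CFW = 149.8° ✓; |FW| = 26.10 ✓; ∠FWD = 97.50° ✓; |WD| = 14.10 ✓; ∠WDS = 42.60° ✓; |DS| = 12.90 ✗.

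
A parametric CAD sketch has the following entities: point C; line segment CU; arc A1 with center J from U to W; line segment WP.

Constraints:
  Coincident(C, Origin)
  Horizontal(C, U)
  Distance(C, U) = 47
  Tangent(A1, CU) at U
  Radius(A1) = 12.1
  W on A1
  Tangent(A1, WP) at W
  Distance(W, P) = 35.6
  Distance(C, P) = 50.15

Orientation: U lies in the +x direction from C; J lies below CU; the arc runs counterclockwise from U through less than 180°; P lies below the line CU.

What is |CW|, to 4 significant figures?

36.44

Checks: |JW| = 12.10 ✓; ∠(JW, WP) = 90.00° ✓; |WP| = 35.60 ✓; |CP| = 50.15 ✓.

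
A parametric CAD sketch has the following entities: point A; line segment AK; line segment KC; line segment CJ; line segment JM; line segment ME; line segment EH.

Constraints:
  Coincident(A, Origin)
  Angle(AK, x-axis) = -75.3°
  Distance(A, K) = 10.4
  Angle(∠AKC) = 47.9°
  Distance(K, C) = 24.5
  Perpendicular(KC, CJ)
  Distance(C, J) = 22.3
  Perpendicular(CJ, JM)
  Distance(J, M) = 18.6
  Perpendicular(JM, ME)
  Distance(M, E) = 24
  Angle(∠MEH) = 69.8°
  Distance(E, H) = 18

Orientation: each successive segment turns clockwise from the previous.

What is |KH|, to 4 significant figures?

23.24

JM ⟂ ME, so ME runs at -117.4°; with |ME| = 24.0, E = (-3.381, -8.854). ∠MEH = 69.8° gives EH at 132.4° from the x-axis; with |EH| = 18.0, H = (-15.52, 4.439). Then |KH| = |H − K| = 23.24.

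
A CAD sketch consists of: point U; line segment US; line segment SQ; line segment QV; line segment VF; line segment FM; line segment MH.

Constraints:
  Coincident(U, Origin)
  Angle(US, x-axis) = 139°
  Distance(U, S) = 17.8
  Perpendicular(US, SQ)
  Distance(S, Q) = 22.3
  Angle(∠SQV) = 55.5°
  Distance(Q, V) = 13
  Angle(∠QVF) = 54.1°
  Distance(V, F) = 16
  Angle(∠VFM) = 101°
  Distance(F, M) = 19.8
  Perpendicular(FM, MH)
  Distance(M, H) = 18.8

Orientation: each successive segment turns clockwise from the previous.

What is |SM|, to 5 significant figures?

30.277

U is at the origin; US runs at 139.0° with length 17.8, so S = (-13.434, 11.678). US is perpendicular to SQ, so SQ runs at 49.000°; with |SQ| = 22.3, Q = (1.1963, 28.508). ∠SQV = 55.5° gives QV at -75.500° from the x-axis; with |QV| = 13.0, V = (4.4512, 15.922). ∠QVF = 54.1° gives VF at 158.60° from the x-axis; with |VF| = 16.0, F = (-10.446, 21.760). ∠VFM = 101.0° gives FM at 79.600° from the x-axis; with |FM| = 19.8, M = (-6.8714, 41.235). Then |SM| = |M − S| = 30.277.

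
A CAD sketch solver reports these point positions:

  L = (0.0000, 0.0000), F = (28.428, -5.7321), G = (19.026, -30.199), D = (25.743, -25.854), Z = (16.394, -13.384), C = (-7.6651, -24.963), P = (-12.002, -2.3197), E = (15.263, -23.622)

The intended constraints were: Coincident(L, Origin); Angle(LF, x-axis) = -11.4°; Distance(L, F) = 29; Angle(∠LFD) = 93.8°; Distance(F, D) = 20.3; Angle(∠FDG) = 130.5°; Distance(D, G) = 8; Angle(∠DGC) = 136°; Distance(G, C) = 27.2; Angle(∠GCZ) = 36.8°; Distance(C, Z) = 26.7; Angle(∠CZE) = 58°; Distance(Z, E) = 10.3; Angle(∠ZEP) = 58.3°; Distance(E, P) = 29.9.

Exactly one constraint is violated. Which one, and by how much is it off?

Distance(E, P) = 29.9 — off by 4.70.

L = (0.00, 0.00) ✓; LF at -11.40° ✓; |LF| = 29.00 ✓; ∠LFD = 93.80° ✓; |FD| = 20.30 ✓; ∠FDG = 130.5° ✓; |DG| = 8.000 ✓; ∠DGC = 136.0° ✓; |GC| = 27.20 ✓; ∠GCZ = 36.80° ✓; |CZ| = 26.70 ✓; ∠CZE = 58.00° ✓; |ZE| = 10.30 ✓; ∠ZEP = 58.30° ✓; |EP| = 34.60 ✗.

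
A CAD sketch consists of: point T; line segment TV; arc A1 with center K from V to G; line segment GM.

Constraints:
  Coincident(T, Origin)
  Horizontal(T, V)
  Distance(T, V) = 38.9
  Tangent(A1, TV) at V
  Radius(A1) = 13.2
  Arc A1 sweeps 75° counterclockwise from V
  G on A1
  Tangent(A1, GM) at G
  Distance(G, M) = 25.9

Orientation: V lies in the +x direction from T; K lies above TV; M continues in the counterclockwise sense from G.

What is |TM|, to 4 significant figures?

67.94

On A1, V sits at bearing -90° from K; a 75° counterclockwise sweep puts G at bearing -15°, so G = K + 13.2·(cos -15°, sin -15°) = (51.65, 9.784). Since A1 is tangent to GM there, KG ⟂ GM, so GM runs along (−sin -15°, cos -15°); with |GM| = 25.9, M = (58.35, 34.80). Then |TM| = |M − T| = 67.94.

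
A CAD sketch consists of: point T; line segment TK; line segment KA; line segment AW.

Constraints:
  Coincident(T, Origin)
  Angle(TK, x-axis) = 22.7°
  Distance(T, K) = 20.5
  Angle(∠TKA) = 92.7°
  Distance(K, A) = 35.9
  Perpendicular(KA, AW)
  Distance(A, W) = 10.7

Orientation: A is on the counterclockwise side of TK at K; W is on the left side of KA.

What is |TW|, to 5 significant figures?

38.140

∠TKA = 92.7°, so KA runs at 22.7° + (180° − 92.7°) = 110.00° from the x-axis; with |KA| = 35.9, A = K + 35.9·(cos 110.00°, sin 110.00°) = (6.6335, 41.646). KA ⟂ AW; with |AW| = 10.7 on the left of KA, W = A + 10.7·(-0.93969, -0.34202) = (-3.4212, 37.986). Then |TW| = |W − T| = 38.140.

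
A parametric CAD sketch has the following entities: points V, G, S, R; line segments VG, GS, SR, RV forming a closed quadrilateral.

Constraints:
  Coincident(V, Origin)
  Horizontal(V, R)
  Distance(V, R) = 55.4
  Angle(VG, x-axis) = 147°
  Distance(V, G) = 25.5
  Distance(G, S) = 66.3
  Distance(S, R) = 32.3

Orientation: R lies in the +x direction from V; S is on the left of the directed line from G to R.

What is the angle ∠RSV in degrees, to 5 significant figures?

77.876°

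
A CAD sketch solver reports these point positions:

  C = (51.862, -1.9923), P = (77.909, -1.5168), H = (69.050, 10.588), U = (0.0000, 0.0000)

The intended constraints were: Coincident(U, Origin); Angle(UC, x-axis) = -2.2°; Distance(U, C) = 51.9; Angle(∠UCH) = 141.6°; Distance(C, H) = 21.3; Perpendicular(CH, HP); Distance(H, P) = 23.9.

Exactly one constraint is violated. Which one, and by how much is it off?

Distance(H, P) = 23.9 — off by 8.90.

U = (0.00, 0.00) ✓; UC at -2.200° ✓; |UC| = 51.90 ✓; ∠UCH = 141.6° ✓; |CH| = 21.30 ✓; ∠(CH, HP) = 90.00° ✓; |HP| = 15.00 ✗.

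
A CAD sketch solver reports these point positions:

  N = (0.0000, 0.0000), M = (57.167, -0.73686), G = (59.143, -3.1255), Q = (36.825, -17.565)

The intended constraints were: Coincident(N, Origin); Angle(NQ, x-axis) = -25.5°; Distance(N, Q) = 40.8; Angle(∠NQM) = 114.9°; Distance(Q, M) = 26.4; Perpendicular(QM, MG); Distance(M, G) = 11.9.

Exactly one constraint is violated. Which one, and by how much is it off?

Distance(M, G) = 11.9 — off by 8.80.

N = (0.00, 0.00) ✓; NQ at -25.50° ✓; |NQ| = 40.80 ✓; ∠NQM = 114.9° ✓; |QM| = 26.40 ✓; ∠(QM, MG) = 90.00° ✓; |MG| = 3.100 ✗.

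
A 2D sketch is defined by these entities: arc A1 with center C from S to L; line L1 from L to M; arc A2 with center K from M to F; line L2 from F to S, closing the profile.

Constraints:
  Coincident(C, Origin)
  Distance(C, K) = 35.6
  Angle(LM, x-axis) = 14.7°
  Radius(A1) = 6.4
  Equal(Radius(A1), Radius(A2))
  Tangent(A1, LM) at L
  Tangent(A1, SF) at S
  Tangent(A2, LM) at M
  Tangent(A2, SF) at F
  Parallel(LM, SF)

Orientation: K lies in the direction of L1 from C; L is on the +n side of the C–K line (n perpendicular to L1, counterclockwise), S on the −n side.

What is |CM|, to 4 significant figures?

36.17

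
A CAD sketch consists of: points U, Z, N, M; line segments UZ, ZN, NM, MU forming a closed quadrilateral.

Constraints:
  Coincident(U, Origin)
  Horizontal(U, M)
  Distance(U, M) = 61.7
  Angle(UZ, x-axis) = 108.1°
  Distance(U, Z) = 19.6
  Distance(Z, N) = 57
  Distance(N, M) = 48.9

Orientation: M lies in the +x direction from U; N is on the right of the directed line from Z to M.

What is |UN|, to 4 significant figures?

38.15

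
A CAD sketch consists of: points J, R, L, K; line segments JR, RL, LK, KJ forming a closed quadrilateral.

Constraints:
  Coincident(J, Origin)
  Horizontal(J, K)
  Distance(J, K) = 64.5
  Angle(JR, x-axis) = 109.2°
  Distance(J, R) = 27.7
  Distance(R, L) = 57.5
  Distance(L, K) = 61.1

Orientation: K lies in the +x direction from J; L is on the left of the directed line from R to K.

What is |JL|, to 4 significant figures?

68.84

Checks: |RL| = 57.50 ✓; |LK| = 61.10 ✓.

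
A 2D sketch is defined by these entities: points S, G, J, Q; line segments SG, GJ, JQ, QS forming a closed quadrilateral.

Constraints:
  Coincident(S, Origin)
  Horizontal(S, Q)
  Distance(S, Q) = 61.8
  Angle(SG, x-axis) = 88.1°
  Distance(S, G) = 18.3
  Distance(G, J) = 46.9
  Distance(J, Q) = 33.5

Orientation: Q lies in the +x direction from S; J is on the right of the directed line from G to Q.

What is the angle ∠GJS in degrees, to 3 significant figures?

20.8°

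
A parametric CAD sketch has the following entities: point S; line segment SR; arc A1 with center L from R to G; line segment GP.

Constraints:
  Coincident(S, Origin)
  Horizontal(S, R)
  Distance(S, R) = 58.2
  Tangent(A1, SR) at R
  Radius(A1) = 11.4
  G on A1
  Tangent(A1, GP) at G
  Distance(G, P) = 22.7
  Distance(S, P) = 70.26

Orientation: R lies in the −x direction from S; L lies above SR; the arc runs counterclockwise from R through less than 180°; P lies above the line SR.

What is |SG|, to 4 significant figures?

51.33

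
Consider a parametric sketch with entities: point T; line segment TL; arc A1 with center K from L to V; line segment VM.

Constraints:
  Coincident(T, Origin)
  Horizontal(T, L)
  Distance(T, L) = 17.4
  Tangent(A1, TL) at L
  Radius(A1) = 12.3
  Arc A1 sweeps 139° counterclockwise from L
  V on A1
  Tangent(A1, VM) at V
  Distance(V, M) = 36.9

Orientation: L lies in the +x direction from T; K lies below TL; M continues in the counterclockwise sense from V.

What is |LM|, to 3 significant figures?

49.9

T is at the origin; TL is horizontal with |TL| = 17.4 and L on the +x side, so L = (17.4, 0.00). Tangency of A1 to TL means the radius KL is perpendicular to TL, so K = L + (0, -12.3) = (17.4, -12.3). On A1, L sits at bearing 90° from K; a 139° counterclockwise sweep puts V at bearing 229°, so V = K + 12.3·(cos 229°, sin 229°) = (9.33, -21.6). Tangency of A1 to VM means the radius KV is perpendicular to VM, so VM runs along (−sin 229°, cos 229°); with |VM| = 36.9, M = (37.2, -45.8). Then |LM| = |M − L| = 49.9.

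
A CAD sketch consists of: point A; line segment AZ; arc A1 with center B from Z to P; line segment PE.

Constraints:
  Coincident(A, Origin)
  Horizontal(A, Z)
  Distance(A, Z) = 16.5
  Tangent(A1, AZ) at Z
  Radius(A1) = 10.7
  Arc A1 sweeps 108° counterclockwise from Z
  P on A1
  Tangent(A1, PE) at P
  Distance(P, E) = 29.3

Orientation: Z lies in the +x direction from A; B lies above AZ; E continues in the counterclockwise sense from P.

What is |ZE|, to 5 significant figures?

41.887

On A1, Z sits at bearing -90° from B; a 108° counterclockwise sweep puts P at bearing 18°, so P = B + 10.7·(cos 18°, sin 18°) = (26.676, 14.006). Tangency of A1 to PE means the radius BP is perpendicular to PE, so PE runs along (−sin 18°, cos 18°); with |PE| = 29.3, E = (17.622, 41.872). Then |ZE| = |E − Z| = 41.887.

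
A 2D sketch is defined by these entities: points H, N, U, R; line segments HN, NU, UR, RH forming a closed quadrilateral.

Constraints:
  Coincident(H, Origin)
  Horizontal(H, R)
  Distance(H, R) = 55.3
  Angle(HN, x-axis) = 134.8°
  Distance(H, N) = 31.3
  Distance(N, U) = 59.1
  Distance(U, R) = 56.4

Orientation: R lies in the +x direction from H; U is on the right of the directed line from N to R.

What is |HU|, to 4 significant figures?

30.06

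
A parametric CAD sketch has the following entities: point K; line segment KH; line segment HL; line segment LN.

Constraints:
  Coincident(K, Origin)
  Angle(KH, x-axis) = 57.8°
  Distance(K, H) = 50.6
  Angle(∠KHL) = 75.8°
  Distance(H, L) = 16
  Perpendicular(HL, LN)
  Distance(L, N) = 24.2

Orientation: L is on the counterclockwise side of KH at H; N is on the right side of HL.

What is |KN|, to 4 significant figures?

73.34

∠KHL = 75.8°, so HL runs at 57.8° + (180° − 75.8°) = 162.0° from the x-axis; with |HL| = 16.0, L = H + 16.0·(cos 162.0°, sin 162.0°) = (11.75, 47.76). HL is perpendicular to LN; with |LN| = 24.2 on the right of HL, N = L + 24.2·(0.3090, 0.9511) = (19.22, 70.78). Then |KN| = |N − K| = 73.34.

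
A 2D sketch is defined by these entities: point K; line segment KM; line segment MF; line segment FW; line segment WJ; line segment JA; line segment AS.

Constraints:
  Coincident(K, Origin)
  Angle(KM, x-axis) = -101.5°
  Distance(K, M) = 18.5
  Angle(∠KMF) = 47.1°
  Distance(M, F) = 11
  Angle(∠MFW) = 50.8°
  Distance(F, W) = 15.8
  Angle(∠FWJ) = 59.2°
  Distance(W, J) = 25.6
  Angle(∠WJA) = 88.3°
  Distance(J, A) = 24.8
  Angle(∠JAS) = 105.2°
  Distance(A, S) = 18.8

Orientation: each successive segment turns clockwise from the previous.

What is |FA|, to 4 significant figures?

20.18

K is at the origin; KM runs at -101.5° with length 18.5, so M = (-3.688, -18.13). ∠KMF = 47.1° gives MF at 125.6° from the x-axis; with |MF| = 11.0, F = (-10.09, -9.184). ∠MFW = 50.8° gives FW at -3.600° from the x-axis; with |FW| = 15.8, W = (5.677, -10.18). ∠FWJ = 59.2° gives WJ at -124.4° from the x-axis; with |WJ| = 25.6, J = (-8.786, -31.30). ∠WJA = 88.3° gives JA at 143.9° from the x-axis; with |JA| = 24.8, A = (-28.82, -16.69). Then |FA| = |A − F| = 20.18.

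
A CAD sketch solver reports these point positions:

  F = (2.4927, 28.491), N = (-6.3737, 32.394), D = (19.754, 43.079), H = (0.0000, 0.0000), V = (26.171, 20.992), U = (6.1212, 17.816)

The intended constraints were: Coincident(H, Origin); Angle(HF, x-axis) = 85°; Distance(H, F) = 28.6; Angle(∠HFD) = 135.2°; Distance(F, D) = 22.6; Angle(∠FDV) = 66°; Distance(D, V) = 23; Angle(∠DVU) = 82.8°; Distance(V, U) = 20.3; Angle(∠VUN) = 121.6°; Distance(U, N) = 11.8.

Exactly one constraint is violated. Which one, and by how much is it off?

Distance(U, N) = 11.8 — off by 7.40.

H = (0.00, 0.00) ✓; HF at 85.00° ✓; |HF| = 28.60 ✓; ∠HFD = 135.2° ✓; |FD| = 22.60 ✓; ∠FDV = 66.00° ✓; |DV| = 23.00 ✓; ∠DVU = 82.80° ✓; |VU| = 20.30 ✓; ∠VUN = 121.6° ✓; |UN| = 19.20 ✗.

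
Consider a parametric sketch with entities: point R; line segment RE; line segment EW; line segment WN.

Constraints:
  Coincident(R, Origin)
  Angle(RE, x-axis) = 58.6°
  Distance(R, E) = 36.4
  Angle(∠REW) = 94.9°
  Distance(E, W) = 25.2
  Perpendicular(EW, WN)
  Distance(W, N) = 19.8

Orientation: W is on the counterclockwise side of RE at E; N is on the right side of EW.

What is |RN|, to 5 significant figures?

62.809

∠REW = 94.9°, so EW runs at 58.6° + (180° − 94.9°) = 143.70° from the x-axis; with |EW| = 25.2, W = E + 25.2·(cos 143.70°, sin 143.70°) = (-1.3446, 45.988). EW is perpendicular to WN; with |WN| = 19.8 on the right of EW, N = W + 19.8·(0.59201, 0.80593) = (10.377, 61.945). Then |RN| = |N − R| = 62.809.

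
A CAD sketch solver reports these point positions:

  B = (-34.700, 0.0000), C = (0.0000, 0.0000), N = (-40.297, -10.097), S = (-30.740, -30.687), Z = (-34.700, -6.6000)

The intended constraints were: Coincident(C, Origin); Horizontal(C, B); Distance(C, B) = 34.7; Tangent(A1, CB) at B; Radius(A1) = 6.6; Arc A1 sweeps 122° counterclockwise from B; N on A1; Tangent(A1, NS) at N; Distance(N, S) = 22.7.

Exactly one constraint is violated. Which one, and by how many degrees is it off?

Tangent(A1, NS) at N — off by 7.10°.

C = (0.00, 0.00) ✓; C.y = 0.00, B.y = 0.00 ✓; |CB| = 34.70 ✓; ∠(ZB, BC) = 90.00° ✓; |ZB| = 6.600 ✓; bearing(Z→N) − bearing(Z→B) = 122.0° ✓; |ZN| = 6.600 ✓; ∠(ZN, NS) = 97.10° ✗; |NS| = 22.70 ✓.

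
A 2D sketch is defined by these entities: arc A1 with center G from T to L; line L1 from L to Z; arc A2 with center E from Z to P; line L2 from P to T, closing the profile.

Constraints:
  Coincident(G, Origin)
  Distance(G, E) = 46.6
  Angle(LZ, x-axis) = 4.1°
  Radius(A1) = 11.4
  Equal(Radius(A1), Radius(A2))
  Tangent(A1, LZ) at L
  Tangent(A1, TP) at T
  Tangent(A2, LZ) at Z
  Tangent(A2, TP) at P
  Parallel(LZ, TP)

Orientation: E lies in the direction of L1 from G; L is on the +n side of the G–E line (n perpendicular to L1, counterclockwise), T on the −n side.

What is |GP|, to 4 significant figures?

47.97

The slot axis is L1's direction at 4.1°, so u = (cos 4.1°, sin 4.1°) = (0.9974, 0.07150) and n = (−sin 4.1°, cos 4.1°) = (-0.07150, 0.9974). G is at the origin and E lies 46.6 along u from G, so E = 46.6·u = (46.48, 3.332). Tangency of A1 to both parallel lines with radius 11.4 puts L and T at G ± 11.4·n: L = (-0.8151, 11.37), T = (0.8151, -11.37). Equal radii place Z and P the same way about E: Z = E + 11.4·n = (45.67, 14.70), P = E − 11.4·n = (47.30, -8.039). Then |GP| = |P − G| = 47.97.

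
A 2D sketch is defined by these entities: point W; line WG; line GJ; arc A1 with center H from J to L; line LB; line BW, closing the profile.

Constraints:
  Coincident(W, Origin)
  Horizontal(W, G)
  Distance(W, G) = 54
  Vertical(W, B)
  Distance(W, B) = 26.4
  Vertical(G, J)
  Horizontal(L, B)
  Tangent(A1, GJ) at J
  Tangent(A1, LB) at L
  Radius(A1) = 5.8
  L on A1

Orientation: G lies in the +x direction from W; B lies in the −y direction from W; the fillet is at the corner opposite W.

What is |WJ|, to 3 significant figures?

57.8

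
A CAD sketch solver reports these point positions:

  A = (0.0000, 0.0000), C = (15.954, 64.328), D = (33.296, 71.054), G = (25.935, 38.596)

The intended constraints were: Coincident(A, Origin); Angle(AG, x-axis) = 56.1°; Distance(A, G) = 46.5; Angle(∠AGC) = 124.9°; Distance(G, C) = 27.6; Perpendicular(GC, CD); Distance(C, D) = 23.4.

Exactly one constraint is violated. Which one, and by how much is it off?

Distance(C, D) = 23.4 — off by 4.80.

A = (0.00, 0.00) ✓; AG at 56.10° ✓; |AG| = 46.50 ✓; ∠AGC = 124.9° ✓; |GC| = 27.60 ✓; ∠(GC, CD) = 90.00° ✓; |CD| = 18.60 ✗.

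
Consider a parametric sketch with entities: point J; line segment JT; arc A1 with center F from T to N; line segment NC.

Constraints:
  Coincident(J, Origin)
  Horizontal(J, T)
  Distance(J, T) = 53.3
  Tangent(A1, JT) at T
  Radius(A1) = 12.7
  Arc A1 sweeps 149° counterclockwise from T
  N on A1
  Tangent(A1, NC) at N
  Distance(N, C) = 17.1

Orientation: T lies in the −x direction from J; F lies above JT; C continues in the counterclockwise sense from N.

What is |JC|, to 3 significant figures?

69.4

On A1, T sits at bearing -90° from F; a 149° counterclockwise sweep puts N at bearing 59°, so N = F + 12.7·(cos 59°, sin 59°) = (-46.8, 23.6). Since A1 is tangent to NC there, FN ⟂ NC, so NC runs along (−sin 59°, cos 59°); with |NC| = 17.1, C = (-61.4, 32.4). Then |JC| = |C − J| = 69.4.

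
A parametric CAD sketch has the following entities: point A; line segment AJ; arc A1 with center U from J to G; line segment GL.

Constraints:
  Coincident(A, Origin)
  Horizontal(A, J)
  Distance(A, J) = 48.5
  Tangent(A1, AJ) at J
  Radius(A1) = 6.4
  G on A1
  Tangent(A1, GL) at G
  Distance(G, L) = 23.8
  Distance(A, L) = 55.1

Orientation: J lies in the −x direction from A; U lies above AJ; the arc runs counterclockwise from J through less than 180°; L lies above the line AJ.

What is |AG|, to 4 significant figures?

42.80

A is at the origin; A and J share the same y with |AJ| = 48.5 and J on the −x side, so J = (-48.50, 0.000). Since A1 is tangent to AJ there, UJ ⟂ AJ, so U = J + (0, 6.4) = (-48.50, 6.400). Since UG ⟂ GL (tangency), |UL| = √(6.4² + 23.8²) = 24.65 regardless of where G sits on A1. So L lies on both circle(A, 55.1) and circle(U, 24.65); the above-AJ intersection is L = (-45.63, 30.88). G is the foot of the tangent from L: G = (-42.17, 7.332).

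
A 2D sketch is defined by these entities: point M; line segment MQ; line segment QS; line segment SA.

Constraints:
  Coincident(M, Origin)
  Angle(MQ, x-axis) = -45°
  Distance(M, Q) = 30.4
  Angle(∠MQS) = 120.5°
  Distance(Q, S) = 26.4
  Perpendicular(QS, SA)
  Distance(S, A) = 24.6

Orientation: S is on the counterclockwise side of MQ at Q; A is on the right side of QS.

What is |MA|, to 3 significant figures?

65.8

∠MQS = 120.5°, so QS runs at -45.0° + (180° − 120.5°) = 14.5° from the x-axis; with |QS| = 26.4, S = Q + 26.4·(cos 14.5°, sin 14.5°) = (47.1, -14.9). The perpendicularity gives SA at right angles to QS; with |SA| = 24.6 on the right of QS, A = S + 24.6·(0.250, -0.968) = (53.2, -38.7). Then |MA| = |A − M| = 65.8.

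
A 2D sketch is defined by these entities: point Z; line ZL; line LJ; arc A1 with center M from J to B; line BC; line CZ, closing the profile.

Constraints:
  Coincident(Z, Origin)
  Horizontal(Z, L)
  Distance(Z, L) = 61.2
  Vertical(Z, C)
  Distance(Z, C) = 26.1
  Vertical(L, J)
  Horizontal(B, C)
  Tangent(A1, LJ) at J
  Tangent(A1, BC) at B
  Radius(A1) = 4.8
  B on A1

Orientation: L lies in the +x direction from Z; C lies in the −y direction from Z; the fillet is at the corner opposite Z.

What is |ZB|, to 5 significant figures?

62.146

Z is at the origin; Z and L share the same y with |ZL| = 61.2 and L on the +x side, so L = (61.200, 0.0000). Z and C share the same x with |ZC| = 26.1 and C on the −y side, so C = (0.0000, -26.100). The virtual corner opposite Z is at (61.200, -26.100). A1 meets LJ tangentially, so MJ is at right angles to LJ and A1 meets BC tangentially, so MB is at right angles to BC, with radius 4.8, so the center M sits 4.8 in from both sides at M = (56.400, -21.300). That places the tangent points at J = (61.200, -21.300) on LJ and B = (56.400, -26.100) on BC. Then |ZB| = |B − Z| = 62.146.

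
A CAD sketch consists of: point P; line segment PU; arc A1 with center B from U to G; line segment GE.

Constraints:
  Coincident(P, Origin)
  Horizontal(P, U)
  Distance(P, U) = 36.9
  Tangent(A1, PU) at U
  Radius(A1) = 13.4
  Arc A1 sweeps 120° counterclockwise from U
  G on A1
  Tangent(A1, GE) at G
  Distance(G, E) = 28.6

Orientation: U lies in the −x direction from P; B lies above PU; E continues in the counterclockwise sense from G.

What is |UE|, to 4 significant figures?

44.95

On A1, U sits at bearing -90° from B; a 120° counterclockwise sweep puts G at bearing 30°, so G = B + 13.4·(cos 30°, sin 30°) = (-25.30, 20.10). Since A1 is tangent to GE there, BG ⟂ GE, so GE runs along (−sin 30°, cos 30°); with |GE| = 28.6, E = (-39.60, 44.87). Then |UE| = |E − U| = 44.95.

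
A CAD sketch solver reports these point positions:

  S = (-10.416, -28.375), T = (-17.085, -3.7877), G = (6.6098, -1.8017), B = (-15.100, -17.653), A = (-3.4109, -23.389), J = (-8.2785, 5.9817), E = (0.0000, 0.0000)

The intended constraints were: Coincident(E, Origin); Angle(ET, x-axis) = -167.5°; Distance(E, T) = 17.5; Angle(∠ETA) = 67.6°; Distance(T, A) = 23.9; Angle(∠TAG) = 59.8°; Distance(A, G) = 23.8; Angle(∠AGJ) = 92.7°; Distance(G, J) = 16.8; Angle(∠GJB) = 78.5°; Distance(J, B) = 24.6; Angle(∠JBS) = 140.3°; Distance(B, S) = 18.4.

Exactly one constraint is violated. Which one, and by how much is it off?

Distance(B, S) = 18.4 — off by 6.70.

E = (0.00, 0.00) ✓; ET at -167.5° ✓; |ET| = 17.50 ✓; ∠ETA = 67.60° ✓; |TA| = 23.90 ✓; ∠TAG = 59.80° ✓; |AG| = 23.80 ✓; ∠AGJ = 92.70° ✓; |GJ| = 16.80 ✓; ∠GJB = 78.50° ✓; |JB| = 24.60 ✓; ∠JBS = 140.3° ✓; |BS| = 11.70 ✗.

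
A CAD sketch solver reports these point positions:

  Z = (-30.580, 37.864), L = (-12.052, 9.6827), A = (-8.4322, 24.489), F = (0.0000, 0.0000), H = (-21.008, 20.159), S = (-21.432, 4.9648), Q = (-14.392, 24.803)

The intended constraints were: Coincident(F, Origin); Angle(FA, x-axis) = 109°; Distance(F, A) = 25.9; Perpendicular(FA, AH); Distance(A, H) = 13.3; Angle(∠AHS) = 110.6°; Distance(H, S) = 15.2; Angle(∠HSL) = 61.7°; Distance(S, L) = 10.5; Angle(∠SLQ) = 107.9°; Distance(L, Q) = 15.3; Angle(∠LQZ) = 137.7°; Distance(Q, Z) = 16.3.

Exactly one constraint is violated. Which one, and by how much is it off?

Distance(Q, Z) = 16.3 — off by 4.50.

F = (0.00, 0.00) ✓; FA at 109.0° ✓; |FA| = 25.90 ✓; ∠(FA, AH) = 90.00° ✓; |AH| = 13.30 ✓; ∠AHS = 110.6° ✓; |HS| = 15.20 ✓; ∠HSL = 61.70° ✓; |SL| = 10.50 ✓; ∠SLQ = 107.9° ✓; |LQ| = 15.30 ✓; ∠LQZ = 137.7° ✓; |QZ| = 20.80 ✗.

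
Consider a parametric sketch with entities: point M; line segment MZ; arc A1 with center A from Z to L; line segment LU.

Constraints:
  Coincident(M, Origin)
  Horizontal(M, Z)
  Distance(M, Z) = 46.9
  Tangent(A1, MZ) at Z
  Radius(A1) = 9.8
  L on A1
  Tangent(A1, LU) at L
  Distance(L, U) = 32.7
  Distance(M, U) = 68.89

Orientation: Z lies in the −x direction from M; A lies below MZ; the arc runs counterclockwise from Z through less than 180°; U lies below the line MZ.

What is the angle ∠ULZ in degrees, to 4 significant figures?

132.3°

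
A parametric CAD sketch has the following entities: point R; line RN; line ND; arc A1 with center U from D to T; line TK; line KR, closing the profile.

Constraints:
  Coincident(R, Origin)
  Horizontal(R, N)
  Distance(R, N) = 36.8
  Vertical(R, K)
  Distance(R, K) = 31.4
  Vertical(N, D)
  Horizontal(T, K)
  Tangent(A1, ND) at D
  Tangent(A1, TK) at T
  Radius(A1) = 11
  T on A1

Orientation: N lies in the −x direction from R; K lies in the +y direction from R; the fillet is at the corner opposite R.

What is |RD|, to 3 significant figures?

42.1

The virtual corner opposite R is at (-36.8, 31.4). Tangency of A1 to ND means the radius UD is perpendicular to ND and tangency of A1 to TK means the radius UT is perpendicular to TK, with radius 11.0, so the center U sits 11.0 in from both sides at U = (-25.8, 20.4). That places the tangent points at D = (-36.8, 20.4) on ND and T = (-25.8, 31.4) on TK. Then |RD| = |D − R| = 42.1.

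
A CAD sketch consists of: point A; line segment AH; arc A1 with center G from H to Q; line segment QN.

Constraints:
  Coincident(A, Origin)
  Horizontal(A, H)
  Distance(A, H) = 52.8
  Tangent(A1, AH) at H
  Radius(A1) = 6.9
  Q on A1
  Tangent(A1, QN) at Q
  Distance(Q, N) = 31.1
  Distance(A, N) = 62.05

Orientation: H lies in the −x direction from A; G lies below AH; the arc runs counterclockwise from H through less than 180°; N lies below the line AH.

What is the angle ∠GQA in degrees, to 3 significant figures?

11.1°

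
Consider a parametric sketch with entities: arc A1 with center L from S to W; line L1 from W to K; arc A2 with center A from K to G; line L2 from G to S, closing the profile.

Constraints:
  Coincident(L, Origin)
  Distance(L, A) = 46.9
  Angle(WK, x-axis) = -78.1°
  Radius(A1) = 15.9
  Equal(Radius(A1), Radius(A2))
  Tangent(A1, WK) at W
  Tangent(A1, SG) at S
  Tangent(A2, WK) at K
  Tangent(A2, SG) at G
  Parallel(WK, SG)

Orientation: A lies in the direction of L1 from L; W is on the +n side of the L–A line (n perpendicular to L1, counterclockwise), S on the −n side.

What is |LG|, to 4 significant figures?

49.52

The slot axis is L1's direction at -78.1°, so u = (cos -78.1°, sin -78.1°) = (0.2062, -0.9785) and n = (−sin -78.1°, cos -78.1°) = (0.9785, 0.2062). L is at the origin and A lies 46.9 along u from L, so A = 46.9·u = (9.671, -45.89). Tangency of A1 to both parallel lines with radius 15.9 puts W and S at L ± 15.9·n: W = (15.56, 3.279), S = (-15.56, -3.279). Equal radii place K and G the same way about A: K = A + 15.9·n = (25.23, -42.61), G = A − 15.9·n = (-5.887, -49.17). Then |LG| = |G − L| = 49.52.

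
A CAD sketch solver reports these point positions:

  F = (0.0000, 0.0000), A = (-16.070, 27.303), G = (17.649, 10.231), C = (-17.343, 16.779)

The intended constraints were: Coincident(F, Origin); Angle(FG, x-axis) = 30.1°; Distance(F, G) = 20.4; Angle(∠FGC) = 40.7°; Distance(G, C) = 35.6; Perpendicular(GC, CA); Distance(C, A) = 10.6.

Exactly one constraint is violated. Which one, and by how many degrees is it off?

Perpendicular(GC, CA) — off by 3.70°.

F = (0.00, 0.00) ✓; FG at 30.10° ✓; |FG| = 20.40 ✓; ∠FGC = 40.70° ✓; |GC| = 35.60 ✓; ∠(GC, CA) = 86.30° ✗; |CA| = 10.60 ✓.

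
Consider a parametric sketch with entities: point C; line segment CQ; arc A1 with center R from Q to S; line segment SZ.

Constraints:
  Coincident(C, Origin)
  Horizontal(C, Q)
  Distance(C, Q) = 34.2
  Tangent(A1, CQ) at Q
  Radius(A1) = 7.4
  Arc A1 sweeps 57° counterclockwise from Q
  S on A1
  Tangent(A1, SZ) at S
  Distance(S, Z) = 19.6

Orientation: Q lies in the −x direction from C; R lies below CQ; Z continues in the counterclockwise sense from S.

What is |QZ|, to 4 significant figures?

26.03

On A1, Q sits at bearing 90° from R; a 57° counterclockwise sweep puts S at bearing 147°, so S = R + 7.4·(cos 147°, sin 147°) = (-40.41, -3.370). The tangent condition forces RS to be normal to SZ, so SZ runs along (−sin 147°, cos 147°); with |SZ| = 19.6, Z = (-51.08, -19.81). Then |QZ| = |Z − Q| = 26.03.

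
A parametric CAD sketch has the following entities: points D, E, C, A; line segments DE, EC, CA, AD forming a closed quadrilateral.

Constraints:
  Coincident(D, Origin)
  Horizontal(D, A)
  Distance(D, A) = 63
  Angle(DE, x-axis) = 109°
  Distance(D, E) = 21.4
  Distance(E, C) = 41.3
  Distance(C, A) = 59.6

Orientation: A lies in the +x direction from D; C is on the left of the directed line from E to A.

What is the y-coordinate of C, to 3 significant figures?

46.1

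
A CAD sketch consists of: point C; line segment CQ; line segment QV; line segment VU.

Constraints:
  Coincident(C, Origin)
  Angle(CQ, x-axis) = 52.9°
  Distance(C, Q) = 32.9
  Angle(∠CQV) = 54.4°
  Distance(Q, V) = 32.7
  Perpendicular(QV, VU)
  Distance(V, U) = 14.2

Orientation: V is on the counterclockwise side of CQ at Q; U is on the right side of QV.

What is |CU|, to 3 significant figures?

43.1

∠CQV = 54.4°, so QV runs at 52.9° + (180° − 54.4°) = 178° from the x-axis; with |QV| = 32.7, V = Q + 32.7·(cos 178°, sin 178°) = (-12.8, 27.1). QV is perpendicular to VU; with |VU| = 14.2 on the right of QV, U = V + 14.2·(0.0262, 1.00) = (-12.5, 41.3). Then |CU| = |U − C| = 43.1.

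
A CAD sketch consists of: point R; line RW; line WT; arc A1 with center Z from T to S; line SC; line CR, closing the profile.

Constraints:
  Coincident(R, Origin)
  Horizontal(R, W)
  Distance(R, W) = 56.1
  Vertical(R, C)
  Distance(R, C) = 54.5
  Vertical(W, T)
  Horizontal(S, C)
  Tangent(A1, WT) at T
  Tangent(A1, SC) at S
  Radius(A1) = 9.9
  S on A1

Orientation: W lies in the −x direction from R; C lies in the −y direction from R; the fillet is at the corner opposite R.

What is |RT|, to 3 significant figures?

71.7

R is at the origin; R and W share the same y with |RW| = 56.1 and W on the −x side, so W = (-56.1, 0.00). R and C share the same x with |RC| = 54.5 and C on the −y side, so C = (0.00, -54.5). The virtual corner opposite R is at (-56.1, -54.5). Since A1 is tangent to WT there, ZT ⟂ WT and since A1 is tangent to SC there, ZS ⟂ SC, with radius 9.9, so the center Z sits 9.9 in from both sides at Z = (-46.2, -44.6). That places the tangent points at T = (-56.1, -44.6) on WT and S = (-46.2, -54.5) on SC. Then |RT| = |T − R| = 71.7.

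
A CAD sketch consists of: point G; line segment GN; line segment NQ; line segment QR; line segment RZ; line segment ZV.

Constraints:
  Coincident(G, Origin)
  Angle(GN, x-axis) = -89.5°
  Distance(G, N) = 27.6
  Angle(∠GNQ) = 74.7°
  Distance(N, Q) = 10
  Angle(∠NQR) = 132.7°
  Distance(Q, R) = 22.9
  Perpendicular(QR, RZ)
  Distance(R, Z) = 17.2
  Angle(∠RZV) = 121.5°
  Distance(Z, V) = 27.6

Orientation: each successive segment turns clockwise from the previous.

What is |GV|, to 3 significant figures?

21.7

QR is perpendicular to RZ, so RZ runs at 27.9°; with |RZ| = 17.2, Z = (-4.94, 3.24). ∠RZV = 121.5° gives ZV at -30.6° from the x-axis; with |ZV| = 27.6, V = (18.8, -10.8). Then |GV| = |V − G| = 21.7.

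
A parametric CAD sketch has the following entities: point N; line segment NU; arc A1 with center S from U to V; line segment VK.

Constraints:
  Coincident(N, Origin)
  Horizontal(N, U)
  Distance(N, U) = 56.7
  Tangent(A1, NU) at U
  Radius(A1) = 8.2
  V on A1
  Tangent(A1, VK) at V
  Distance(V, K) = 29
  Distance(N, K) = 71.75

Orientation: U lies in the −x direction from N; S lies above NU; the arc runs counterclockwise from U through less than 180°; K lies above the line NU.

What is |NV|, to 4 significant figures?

50.51

N is at the origin; NU is horizontal with |NU| = 56.7 and U on the −x side, so U = (-56.70, 0.000). A1 meets NU tangentially, so SU is at right angles to NU, so S = U + (0, 8.2) = (-56.70, 8.200). Since SV ⟂ VK (tangency), |SK| = √(8.2² + 29.0²) = 30.14 regardless of where V sits on A1. So K lies on both circle(N, 71.75) and circle(S, 30.14); the above-NU intersection is K = (-60.83, 38.05). V is the foot of the tangent from K: V = (-49.19, 11.49).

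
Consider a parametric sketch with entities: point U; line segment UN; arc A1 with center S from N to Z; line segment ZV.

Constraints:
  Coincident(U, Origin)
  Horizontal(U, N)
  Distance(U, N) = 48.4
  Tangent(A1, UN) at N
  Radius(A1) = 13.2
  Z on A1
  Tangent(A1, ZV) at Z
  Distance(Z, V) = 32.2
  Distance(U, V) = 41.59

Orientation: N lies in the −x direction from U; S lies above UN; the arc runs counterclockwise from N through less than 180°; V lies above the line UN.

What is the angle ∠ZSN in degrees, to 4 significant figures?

62.13°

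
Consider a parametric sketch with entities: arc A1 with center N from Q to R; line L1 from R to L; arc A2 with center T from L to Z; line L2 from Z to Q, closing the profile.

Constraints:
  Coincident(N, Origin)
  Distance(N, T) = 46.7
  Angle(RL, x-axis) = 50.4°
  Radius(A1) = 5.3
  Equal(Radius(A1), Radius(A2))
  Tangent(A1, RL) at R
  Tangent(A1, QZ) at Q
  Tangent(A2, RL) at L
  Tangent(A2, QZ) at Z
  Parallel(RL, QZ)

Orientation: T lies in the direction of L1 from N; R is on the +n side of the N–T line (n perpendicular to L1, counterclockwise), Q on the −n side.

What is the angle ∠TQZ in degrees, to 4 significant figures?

6.475°

The slot axis is L1's direction at 50.4°, so u = (cos 50.4°, sin 50.4°) = (0.6374, 0.7705) and n = (−sin 50.4°, cos 50.4°) = (-0.7705, 0.6374). N is at the origin and T lies 46.7 along u from N, so T = 46.7·u = (29.77, 35.98). Tangency of A1 to both parallel lines with radius 5.3 puts R and Q at N ± 5.3·n: R = (-4.084, 3.378), Q = (4.084, -3.378). Equal radii place L and Z the same way about T: L = T + 5.3·n = (25.68, 39.36), Z = T − 5.3·n = (33.85, 32.60). Then cos ∠TQZ = QT·QZ / (|QT||QZ|), giving 6.475°.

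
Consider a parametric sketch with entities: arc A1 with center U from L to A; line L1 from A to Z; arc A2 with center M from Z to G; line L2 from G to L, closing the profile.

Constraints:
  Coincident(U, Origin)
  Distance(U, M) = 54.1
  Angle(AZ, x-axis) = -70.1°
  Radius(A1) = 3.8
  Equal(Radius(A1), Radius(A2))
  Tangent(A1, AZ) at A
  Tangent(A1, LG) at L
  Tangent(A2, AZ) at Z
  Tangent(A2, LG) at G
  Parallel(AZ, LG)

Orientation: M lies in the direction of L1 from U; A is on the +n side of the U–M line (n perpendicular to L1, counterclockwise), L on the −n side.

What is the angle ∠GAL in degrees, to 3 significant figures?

82.0°

The slot axis is L1's direction at -70.1°, so u = (cos -70.1°, sin -70.1°) = (0.340, -0.940) and n = (−sin -70.1°, cos -70.1°) = (0.940, 0.340). U is at the origin and M lies 54.1 along u from U, so M = 54.1·u = (18.4, -50.9). Tangency of A1 to both parallel lines with radius 3.8 puts A and L at U ± 3.8·n: A = (3.57, 1.29), L = (-3.57, -1.29). Equal radii place Z and G the same way about M: Z = M + 3.8·n = (22.0, -49.6), G = M − 3.8·n = (14.8, -52.2). Then cos ∠GAL = AG·AL / (|AG||AL|), giving 82.0°.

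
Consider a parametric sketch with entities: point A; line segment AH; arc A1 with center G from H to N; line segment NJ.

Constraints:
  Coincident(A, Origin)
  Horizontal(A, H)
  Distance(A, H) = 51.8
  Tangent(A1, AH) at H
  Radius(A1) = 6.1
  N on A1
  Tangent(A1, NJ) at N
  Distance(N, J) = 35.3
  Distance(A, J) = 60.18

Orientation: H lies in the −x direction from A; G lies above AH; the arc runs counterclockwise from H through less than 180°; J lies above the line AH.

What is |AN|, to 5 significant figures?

46.074

A is at the origin; AH is horizontal with |AH| = 51.8 and H on the −x side, so H = (-51.800, 0.0000). Tangency of A1 to AH means the radius GH is perpendicular to AH, so G = H + (0, 6.1) = (-51.800, 6.1000). Since GN ⟂ NJ (tangency), |GJ| = √(6.1² + 35.3²) = 35.823 regardless of where N sits on A1. So J lies on both circle(A, 60.18) and circle(G, 35.823); the above-AH intersection is J = (-43.994, 41.062). N is the foot of the tangent from J: N = (-45.707, 5.8040).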